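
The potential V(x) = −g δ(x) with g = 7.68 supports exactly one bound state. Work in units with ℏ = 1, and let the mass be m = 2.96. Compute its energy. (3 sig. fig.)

E = -87.3

For x ≠ 0 the bound state is ψ ∝ e^{−κ|x|}; integrating the TISE across the delta gives the cusp condition 2κ = 2mg/ℏ², so κ = 22.73.
Then E = −ℏ²κ²/(2m) = −mg²/(2ℏ²) = -87.29.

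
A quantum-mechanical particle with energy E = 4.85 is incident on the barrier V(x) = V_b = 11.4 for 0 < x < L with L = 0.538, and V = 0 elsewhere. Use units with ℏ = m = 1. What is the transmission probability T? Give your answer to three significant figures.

E < V_b: inside the barrier ψ ∝ e^{±κx} with κ = √(2m(V_b − E))/ℏ = 3.619.
κL = 1.947, sinh(κL) = 3.433.
The exact tunnelling result is T⁻¹ = 1 + V_b² sinh²(κL) / [4E(V_b − E)] = 13.06, so T = 0.0766.

T = 0.0766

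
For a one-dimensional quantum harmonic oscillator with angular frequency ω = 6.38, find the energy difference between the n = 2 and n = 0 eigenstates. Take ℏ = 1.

E_n = ℏω(n + ½), so ΔE = (2 − 0) ℏω = 2 × 6.38 = 12.76.

ΔE = 12.8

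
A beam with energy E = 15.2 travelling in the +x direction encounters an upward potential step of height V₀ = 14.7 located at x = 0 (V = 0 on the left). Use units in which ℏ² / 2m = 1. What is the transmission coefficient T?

T = 0.520

The wavenumbers are k₁ = √(2mE)/ℏ = 3.899 on the left and k₂ = √(2m(E − V₀))/ℏ = 0.7071 on the right.
Continuity of ψ and ψ′ at the step yields the reflection amplitude r = (k₁ − k₂)/(k₁ + k₂) = 0.6930; thus R = |r|² = 0.4802, T = 0.5198.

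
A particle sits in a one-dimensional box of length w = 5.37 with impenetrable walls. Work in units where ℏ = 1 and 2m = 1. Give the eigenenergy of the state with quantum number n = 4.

The infinite-well eigenfunctions ψ_n = √(2/w) sin(nπx/w) vanish at both walls, giving E_n = n²π²ℏ²/(2mw²).
E_4 = 4² × π² / (2 × 0.5 × 5.37²) = 5.476.

E = 5.48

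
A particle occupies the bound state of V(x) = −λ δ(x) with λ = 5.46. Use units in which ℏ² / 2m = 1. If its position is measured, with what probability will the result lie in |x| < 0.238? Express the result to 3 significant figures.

P = 0.727

The normalised bound state is ψ = √κ e^{−κ|x|} with κ = mλ/ℏ² = 2.730.
P(|x| < d) = ∫_{−d}^{d} κ e^{−2κ|x|} dx = 1 − e^{−2κd} = 1 − e^{−1.299} = 0.7273.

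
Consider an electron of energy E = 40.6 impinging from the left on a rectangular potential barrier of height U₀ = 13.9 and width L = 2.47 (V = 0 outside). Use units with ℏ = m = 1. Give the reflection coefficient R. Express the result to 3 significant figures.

R = 0.0224

Above the barrier the interior wavenumber is k₂ = √(2m(E − U₀))/ℏ = 7.308, giving phase k₂L = 18.05.
T = [1 + U₀² sin²(k₂L) / (4E(E − U₀))]⁻¹ = 1/1.023 = 0.978.
R = 1 − T = 0.0224.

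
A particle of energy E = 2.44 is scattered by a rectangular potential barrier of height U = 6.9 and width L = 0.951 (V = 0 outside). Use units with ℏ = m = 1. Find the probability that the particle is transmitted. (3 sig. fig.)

T = 0.0124

E < U: inside the barrier ψ ∝ e^{±κx} with κ = √(2m(U − E))/ℏ = 2.987.
κL = 2.840, sinh(κL) = 8.531.
The exact tunnelling result is T⁻¹ = 1 + U² sinh²(κL) / [4E(U − E)] = 80.60, so T = 0.0124.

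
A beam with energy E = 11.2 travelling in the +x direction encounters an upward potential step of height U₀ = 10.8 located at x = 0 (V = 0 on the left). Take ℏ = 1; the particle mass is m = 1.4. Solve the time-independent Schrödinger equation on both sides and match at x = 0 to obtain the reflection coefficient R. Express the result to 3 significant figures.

The wavenumbers are k₁ = √(2mE)/ℏ = 5.600 on the left and k₂ = √(2m(E − U₀))/ℏ = 1.058 on the right.
Matching ψ and ψ′ at x = 0 gives r = (k₁ − k₂)/(k₁ + k₂), so R = r² = 0.4653 and T = 1 − R = 0.5347.

R = 0.465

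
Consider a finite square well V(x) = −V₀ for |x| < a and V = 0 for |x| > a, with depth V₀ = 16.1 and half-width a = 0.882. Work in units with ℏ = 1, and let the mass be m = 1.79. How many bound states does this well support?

Define the well-strength parameter z₀ = (a/ℏ)√(2mV₀) = 0.882 × √(2·1.79·16.1) = 6.696.
A new bound state (alternating even/odd) appears each time z₀ passes a multiple of π/2, so N = ⌊2z₀/π⌋ + 1 = ⌊4.263⌋ + 1 = 5.

N = 5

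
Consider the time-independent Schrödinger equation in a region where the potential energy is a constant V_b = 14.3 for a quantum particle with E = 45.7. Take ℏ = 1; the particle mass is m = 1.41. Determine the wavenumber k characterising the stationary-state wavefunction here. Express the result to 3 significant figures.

With E > V_b the solution is oscillatory, ψ ∝ e^{±ikx} with k = √(2m(E − V_b))/ℏ.
k = √(2 × 1.41 × 31.4) = 9.410.

k = 9.41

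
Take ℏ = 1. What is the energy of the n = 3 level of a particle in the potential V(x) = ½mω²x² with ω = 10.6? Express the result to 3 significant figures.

E = 37.1

The oscillator eigenvalues are E_n = ℏω(n + ½), so E_3 = 10.6 × 3.5 = 37.10.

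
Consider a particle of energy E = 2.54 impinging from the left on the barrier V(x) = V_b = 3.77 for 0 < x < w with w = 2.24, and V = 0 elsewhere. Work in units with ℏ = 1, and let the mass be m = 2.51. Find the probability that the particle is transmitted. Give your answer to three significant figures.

T = 0.0000515

Since E < V_b the interior solution is evanescent with decay constant κ = √(2m(V_b − E))/ℏ = 2.485.
κw = 5.566, sinh(κw) = 130.7.
The exact tunnelling result is T⁻¹ = 1 + V_b² sinh²(κw) / [4E(V_b − E)] = 19430, so T = 0.0000515.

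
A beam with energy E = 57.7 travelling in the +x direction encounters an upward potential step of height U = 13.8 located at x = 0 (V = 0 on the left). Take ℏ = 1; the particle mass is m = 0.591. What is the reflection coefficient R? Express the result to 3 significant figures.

R = 0.00466

On each side the TISE gives plane waves with k = √(2m(E − V))/ℏ: k₁ = √(2·0.591·57.7) = 8.258, k₂ = √(2·0.591·43.9) = 7.203.
Continuity of ψ and ψ′ at the step yields the reflection amplitude r = (k₁ − k₂)/(k₁ + k₂) = 0.06823; thus R = |r|² = 0.004655, T = 0.9953.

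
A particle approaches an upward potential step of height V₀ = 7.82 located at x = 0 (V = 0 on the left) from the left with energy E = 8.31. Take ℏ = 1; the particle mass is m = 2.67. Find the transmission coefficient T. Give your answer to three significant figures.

The wavenumbers are k₁ = √(2mE)/ℏ = 6.661 on the left and k₂ = √(2m(E − V₀))/ℏ = 1.618 on the right.
Matching ψ and ψ′ at x = 0 gives r = (k₁ − k₂)/(k₁ + k₂), so R = r² = 0.3712 and T = 1 − R = 0.6288.

T = 0.629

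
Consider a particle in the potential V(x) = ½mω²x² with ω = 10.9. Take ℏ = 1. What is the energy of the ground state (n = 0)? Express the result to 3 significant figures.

E = 5.45

Using E_n = (n + ½)ℏω: E_0 = 0.5 × 10.9 = 5.450.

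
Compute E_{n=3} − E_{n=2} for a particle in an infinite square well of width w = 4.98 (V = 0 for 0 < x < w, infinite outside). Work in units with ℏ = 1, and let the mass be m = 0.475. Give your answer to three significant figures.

ΔE = 2.09

E_n = n²π²ℏ²/(2mw²), so ΔE = (3² − 2²) π²ℏ²/(2mw²).
ΔE = 5 × π² / (2 × 0.475 × 4.98²) = 2.095.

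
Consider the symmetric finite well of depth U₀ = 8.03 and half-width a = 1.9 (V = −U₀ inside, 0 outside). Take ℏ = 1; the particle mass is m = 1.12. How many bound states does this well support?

N = 6

The dimensionless depth is z₀ = a√(2mU₀)/ℏ = 1.9 × √(17.99) = 8.058.
The even/odd transcendental equations gain one root per π/2 in z₀, giving N = 1 + ⌊2z₀/π⌋ = 1 + ⌊5.130⌋ = 6.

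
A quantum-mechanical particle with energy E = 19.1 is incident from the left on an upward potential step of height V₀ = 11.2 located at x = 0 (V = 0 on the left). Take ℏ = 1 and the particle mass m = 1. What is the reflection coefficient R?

R = 0.0472

The wavenumbers are k₁ = √(2mE)/ℏ = 6.181 on the left and k₂ = √(2m(E − V₀))/ℏ = 3.975 on the right.
Matching ψ and ψ′ at x = 0 gives r = (k₁ − k₂)/(k₁ + k₂), so R = r² = 0.04717 and T = 1 − R = 0.9528.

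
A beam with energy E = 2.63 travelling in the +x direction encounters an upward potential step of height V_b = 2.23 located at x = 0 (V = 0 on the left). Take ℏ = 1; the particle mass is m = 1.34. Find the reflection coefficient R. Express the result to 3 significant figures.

On each side the TISE gives plane waves with k = √(2m(E − V))/ℏ: k₁ = √(2·1.34·2.63) = 2.655, k₂ = √(2·1.34·0.4) = 1.035.
Continuity of ψ and ψ′ at the step yields the reflection amplitude r = (k₁ − k₂)/(k₁ + k₂) = 0.4389; thus R = |r|² = 0.1926, T = 0.8074.

R = 0.193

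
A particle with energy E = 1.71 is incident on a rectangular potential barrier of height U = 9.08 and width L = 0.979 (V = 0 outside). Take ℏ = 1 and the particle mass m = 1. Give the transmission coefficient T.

T = 0.00133

E < U: inside the barrier ψ ∝ e^{±κx} with κ = √(2m(U − E))/ℏ = 3.839.
κL = 3.759, sinh(κL) = 21.43.
Matching ψ, ψ′ at both faces gives T = [1 + U² sinh²(κL) / (4E(U − E))]⁻¹ = 1/752.3 = 0.00133.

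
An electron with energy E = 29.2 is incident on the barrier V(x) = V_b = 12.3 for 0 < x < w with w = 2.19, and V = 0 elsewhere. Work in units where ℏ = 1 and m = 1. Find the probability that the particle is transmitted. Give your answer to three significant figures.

T = 0.998

E > V_b: inside the barrier k₂ = √(2m(E − V_b))/ℏ = 5.814, k₂w = 12.73.
T = [1 + V_b² sin²(k₂w) / (4E(E − V_b))]⁻¹ = 1/1.002 = 0.998.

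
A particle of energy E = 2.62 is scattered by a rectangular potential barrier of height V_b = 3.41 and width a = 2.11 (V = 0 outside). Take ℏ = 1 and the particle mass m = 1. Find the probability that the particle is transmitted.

T = 0.0141

E < V_b: inside the barrier ψ ∝ e^{±κx} with κ = √(2m(V_b − E))/ℏ = 1.257.
κa = 2.652, sinh(κa) = 7.058.
The exact tunnelling result is T⁻¹ = 1 + V_b² sinh²(κa) / [4E(V_b − E)] = 70.96, so T = 0.0141.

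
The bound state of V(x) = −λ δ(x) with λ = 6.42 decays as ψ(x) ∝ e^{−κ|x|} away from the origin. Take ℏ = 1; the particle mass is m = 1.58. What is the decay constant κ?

Integrating the TISE across x = 0 gives the cusp condition ψ'(0⁺) − ψ'(0⁻) = −(2mλ/ℏ²)ψ(0).
With ψ ∝ e^{−κ|x|} this yields −2κ = −2mλ/ℏ², so κ = mλ/ℏ² = 10.14.

κ = 10.1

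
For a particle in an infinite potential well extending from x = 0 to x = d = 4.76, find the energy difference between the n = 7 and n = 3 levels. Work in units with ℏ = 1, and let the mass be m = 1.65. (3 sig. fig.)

E_n = n²π²ℏ²/(2md²), so ΔE = (7² − 3²) π²ℏ²/(2md²).
ΔE = 40 × π² / (2 × 1.65 × 4.76²) = 5.280.

ΔE = 5.28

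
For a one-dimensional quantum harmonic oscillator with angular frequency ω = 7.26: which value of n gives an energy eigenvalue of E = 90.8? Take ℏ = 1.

n = 12

E_n = ℏω(n + ½) ⇒ n = E/(ℏω) − ½ = 90.8/7.26 − 0.5 = 12.007 → n = 12.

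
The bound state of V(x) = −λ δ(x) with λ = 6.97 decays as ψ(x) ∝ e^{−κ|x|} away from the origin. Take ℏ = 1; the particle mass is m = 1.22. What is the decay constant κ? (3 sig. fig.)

Integrate −(ℏ²/2m)ψ'' − λδ(x)ψ = Eψ from −ε to +ε: the ψ'' term gives ψ'(0⁺) − ψ'(0⁻) and the δ term gives −(2mλ/ℏ²)ψ(0).
With ψ ∝ e^{−κ|x|} this yields −2κ = −2mλ/ℏ², so κ = mλ/ℏ² = 8.503.

κ = 8.50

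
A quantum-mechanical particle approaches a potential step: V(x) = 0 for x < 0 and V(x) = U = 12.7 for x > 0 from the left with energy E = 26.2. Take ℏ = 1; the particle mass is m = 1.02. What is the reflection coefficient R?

On each side the TISE gives plane waves with k = √(2m(E − V))/ℏ: k₁ = √(2·1.02·26.2) = 7.311, k₂ = √(2·1.02·13.5) = 5.248.
Continuity of ψ and ψ′ at the step yields the reflection amplitude r = (k₁ − k₂)/(k₁ + k₂) = 0.1643; thus R = |r|² = 0.02698, T = 0.9730.

R = 0.0270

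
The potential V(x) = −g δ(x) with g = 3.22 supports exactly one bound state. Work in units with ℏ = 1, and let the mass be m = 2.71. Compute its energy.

For x ≠ 0 the bound state is ψ ∝ e^{−κ|x|}; integrating the TISE across the delta gives the cusp condition 2κ = 2mg/ℏ², so κ = 8.726.
Then E = −ℏ²κ²/(2m) = −mg²/(2ℏ²) = -14.05.

E = -14.0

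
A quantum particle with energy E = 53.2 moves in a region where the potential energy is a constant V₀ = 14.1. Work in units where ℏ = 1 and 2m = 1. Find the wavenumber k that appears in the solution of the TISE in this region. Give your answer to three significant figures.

With E > V₀ the solution is oscillatory, ψ ∝ e^{±ikx} with k = √(2m(E − V₀))/ℏ.
k = √(2 × 0.5 × 39.1) = 6.253.

k = 6.25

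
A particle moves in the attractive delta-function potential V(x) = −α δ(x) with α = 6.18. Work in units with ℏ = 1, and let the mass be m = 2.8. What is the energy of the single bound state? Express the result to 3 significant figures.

The bound state is ψ(x) = √κ e^{−κ|x|}. The derivative jump ψ'(0⁺) − ψ'(0⁻) = −(2mα/ℏ²)ψ(0) fixes κ = mα/ℏ² = 17.30.
Then E = −ℏ²κ²/(2m) = −mα²/(2ℏ²) = -53.47.

E = -53.5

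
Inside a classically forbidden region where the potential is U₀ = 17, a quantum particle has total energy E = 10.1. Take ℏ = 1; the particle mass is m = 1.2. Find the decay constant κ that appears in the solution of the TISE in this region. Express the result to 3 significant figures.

Since E < U₀ the TISE in this region is ψ'' = κ²ψ with κ = √(2m(U₀ − E))/ℏ.
κ = √(2 × 1.2 × 6.9) = 4.069.

κ = 4.07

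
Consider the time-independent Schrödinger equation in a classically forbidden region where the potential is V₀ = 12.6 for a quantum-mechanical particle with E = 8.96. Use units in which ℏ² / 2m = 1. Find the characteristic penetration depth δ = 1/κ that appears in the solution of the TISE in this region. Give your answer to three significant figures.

δ = 0.524

Since E < V₀ the TISE in this region is ψ'' = κ²ψ with κ = √(2m(V₀ − E))/ℏ.
κ = √(2 × 0.5 × 3.64) = 1.908. The penetration depth is δ = 1/κ = 0.524.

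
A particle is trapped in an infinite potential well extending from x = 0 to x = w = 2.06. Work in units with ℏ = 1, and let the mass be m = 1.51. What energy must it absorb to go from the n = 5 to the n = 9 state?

ΔE = 43.1

E_n = n²π²ℏ²/(2mw²), so ΔE = (9² − 5²) π²ℏ²/(2mw²).
ΔE = 56 × π² / (2 × 1.51 × 2.06²) = 43.13.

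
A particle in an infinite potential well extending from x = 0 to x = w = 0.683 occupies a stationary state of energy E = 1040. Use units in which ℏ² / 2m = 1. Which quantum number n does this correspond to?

From E_n = n²π²ℏ²/(2mw²) invert to n = √(2mw²E)/(πℏ).
n = (0.683/π) × √(2 × 0.5 × 1040) = 7.011 → n = 7.

n = 7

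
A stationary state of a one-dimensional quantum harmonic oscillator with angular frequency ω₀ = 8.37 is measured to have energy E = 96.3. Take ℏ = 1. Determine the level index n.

Invert E_n = (n + ½)ℏω₀: n = E/ℏω₀ − ½ = 11.005, so n = 11.

n = 11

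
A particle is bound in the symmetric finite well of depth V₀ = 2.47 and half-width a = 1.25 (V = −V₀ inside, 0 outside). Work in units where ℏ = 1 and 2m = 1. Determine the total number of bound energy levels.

N = 2

The dimensionless depth is z₀ = a√(2mV₀)/ℏ = 1.25 × √(2.470) = 1.965.
A new bound state (alternating even/odd) appears each time z₀ passes a multiple of π/2, so N = ⌊2z₀/π⌋ + 1 = ⌊1.251⌋ + 1 = 2.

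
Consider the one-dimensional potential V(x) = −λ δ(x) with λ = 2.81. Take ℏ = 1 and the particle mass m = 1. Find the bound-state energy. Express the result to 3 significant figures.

E = -3.95

For x ≠ 0 the bound state is ψ ∝ e^{−κ|x|}; integrating the TISE across the delta gives the cusp condition 2κ = 2mλ/ℏ², so κ = 2.810.
Then E = −ℏ²κ²/(2m) = −mλ²/(2ℏ²) = -3.948.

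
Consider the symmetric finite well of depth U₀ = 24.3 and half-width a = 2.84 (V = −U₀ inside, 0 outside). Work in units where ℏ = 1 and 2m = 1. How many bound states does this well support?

Define the well-strength parameter z₀ = (a/ℏ)√(2mU₀) = 2.84 × √(2·0.5·24.3) = 14.00.
A new bound state (alternating even/odd) appears each time z₀ passes a multiple of π/2, so N = ⌊2z₀/π⌋ + 1 = ⌊8.913⌋ + 1 = 9.

N = 9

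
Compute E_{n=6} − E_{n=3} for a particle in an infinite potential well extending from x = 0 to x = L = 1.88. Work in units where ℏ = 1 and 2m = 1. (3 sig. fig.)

E_n = n²π²ℏ²/(2mL²), so ΔE = (6² − 3²) π²ℏ²/(2mL²).
ΔE = 27 × π² / (2 × 0.5 × 1.88²) = 75.40.

ΔE = 75.4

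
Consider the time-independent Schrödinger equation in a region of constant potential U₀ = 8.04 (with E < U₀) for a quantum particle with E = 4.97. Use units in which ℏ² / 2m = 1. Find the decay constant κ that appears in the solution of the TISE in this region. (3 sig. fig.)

Since E < U₀ the TISE in this region is ψ'' = κ²ψ with κ = √(2m(U₀ − E))/ℏ.
κ = √(2 × 0.5 × 3.07) = 1.752.

κ = 1.75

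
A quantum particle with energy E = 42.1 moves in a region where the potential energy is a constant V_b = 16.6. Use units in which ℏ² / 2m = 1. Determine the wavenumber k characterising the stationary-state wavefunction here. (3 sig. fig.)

With E > V_b the solution is oscillatory, ψ ∝ e^{±ikx} with k = √(2m(E − V_b))/ℏ.
k = √(2 × 0.5 × 25.5) = 5.050.

k = 5.05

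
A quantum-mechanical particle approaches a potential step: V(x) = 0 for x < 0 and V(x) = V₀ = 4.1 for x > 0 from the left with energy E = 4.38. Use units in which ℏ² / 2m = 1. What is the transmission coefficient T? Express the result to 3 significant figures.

T = 0.644

On each side the TISE gives plane waves with k = √(2m(E − V))/ℏ: k₁ = √(2·½·4.38) = 2.093, k₂ = √(2·½·0.28) = 0.5292.
Matching ψ and ψ′ at x = 0 gives r = (k₁ − k₂)/(k₁ + k₂), so R = r² = 0.3557 and T = 1 − R = 0.6443.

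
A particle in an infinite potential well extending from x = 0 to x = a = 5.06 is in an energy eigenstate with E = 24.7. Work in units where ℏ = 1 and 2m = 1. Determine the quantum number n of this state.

For an infinite well E_n = n²π²ℏ²/(2ma²), so n = (a/πℏ)√(2mE).
n = (5.06/π) × √(2 × 0.5 × 24.7) = 8.005 → n = 8.

n = 8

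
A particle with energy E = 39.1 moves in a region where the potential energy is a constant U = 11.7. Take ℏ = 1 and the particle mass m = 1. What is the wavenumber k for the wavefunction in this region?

k = 7.40

With E > U the solution is oscillatory, ψ ∝ e^{±ikx} with k = √(2m(E − U))/ℏ.
k = √(2 × 1 × 27.4) = 7.403.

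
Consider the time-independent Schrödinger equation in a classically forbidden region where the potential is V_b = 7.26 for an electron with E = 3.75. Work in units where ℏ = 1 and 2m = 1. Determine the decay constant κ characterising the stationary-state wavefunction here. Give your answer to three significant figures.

Since E < V_b the TISE in this region is ψ'' = κ²ψ with κ = √(2m(V_b − E))/ℏ.
κ = √(2 × 0.5 × 3.51) = 1.873.

κ = 1.87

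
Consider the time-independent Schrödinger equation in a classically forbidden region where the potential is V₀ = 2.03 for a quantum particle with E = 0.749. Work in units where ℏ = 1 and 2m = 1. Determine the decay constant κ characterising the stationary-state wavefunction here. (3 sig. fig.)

Since E < V₀ the TISE in this region is ψ'' = κ²ψ with κ = √(2m(V₀ − E))/ℏ.
κ = √(2 × 0.5 × 1.281) = 1.132.

κ = 1.13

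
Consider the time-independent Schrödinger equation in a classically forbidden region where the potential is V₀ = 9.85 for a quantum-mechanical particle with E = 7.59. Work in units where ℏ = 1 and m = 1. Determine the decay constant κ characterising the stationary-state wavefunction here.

κ = 2.13

Since E < V₀ the TISE in this region is ψ'' = κ²ψ with κ = √(2m(V₀ − E))/ℏ.
κ = √(2 × 1 × 2.26) = 2.126.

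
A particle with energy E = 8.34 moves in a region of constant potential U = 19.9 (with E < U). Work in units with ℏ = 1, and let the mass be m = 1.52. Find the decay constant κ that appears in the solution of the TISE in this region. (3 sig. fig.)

Since E < U the TISE in this region is ψ'' = κ²ψ with κ = √(2m(U − E))/ℏ.
κ = √(2 × 1.52 × 11.56) = 5.928.

κ = 5.93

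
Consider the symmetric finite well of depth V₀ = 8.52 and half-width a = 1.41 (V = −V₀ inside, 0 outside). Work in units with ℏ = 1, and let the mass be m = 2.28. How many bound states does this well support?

N = 6

The dimensionless depth is z₀ = a√(2mV₀)/ℏ = 1.41 × √(38.85) = 8.789.
The even/odd transcendental equations gain one root per π/2 in z₀, giving N = 1 + ⌊2z₀/π⌋ = 1 + ⌊5.595⌋ = 6.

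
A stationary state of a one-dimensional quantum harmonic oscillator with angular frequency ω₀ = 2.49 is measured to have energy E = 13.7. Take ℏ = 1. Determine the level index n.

n = 5

Invert E_n = (n + ½)ℏω₀: n = E/ℏω₀ − ½ = 5.002, so n = 5.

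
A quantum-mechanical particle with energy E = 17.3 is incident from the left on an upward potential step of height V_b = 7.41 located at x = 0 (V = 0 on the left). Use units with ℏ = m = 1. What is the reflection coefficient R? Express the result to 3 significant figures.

The wavenumbers are k₁ = √(2mE)/ℏ = 5.882 on the left and k₂ = √(2m(E − V_b))/ℏ = 4.447 on the right.
Matching ψ and ψ′ at x = 0 gives r = (k₁ − k₂)/(k₁ + k₂), so R = r² = 0.01929 and T = 1 − R = 0.9807.

R = 0.0193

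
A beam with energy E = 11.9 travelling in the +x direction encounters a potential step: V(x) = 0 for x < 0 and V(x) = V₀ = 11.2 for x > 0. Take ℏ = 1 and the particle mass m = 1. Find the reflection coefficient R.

On each side the TISE gives plane waves with k = √(2m(E − V))/ℏ: k₁ = √(2·1·11.9) = 4.879, k₂ = √(2·1·0.7) = 1.183.
Matching ψ and ψ′ at x = 0 gives r = (k₁ − k₂)/(k₁ + k₂), so R = r² = 0.3716 and T = 1 − R = 0.6284.

R = 0.372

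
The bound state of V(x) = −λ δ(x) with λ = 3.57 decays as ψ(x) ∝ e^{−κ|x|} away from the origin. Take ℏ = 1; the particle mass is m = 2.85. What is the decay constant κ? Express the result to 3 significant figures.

κ = 10.2

Integrating the TISE across x = 0 gives the cusp condition ψ'(0⁺) − ψ'(0⁻) = −(2mλ/ℏ²)ψ(0).
With ψ ∝ e^{−κ|x|} this yields −2κ = −2mλ/ℏ², so κ = mλ/ℏ² = 10.17.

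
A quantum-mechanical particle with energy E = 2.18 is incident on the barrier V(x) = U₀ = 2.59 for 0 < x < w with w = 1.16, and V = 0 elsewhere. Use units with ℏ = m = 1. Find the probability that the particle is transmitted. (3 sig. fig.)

E < U₀: inside the barrier ψ ∝ e^{±κx} with κ = √(2m(U₀ − E))/ℏ = 0.9055.
κw = 1.050, sinh(κw) = 1.255.
Matching ψ, ψ′ at both faces gives T = [1 + U₀² sinh²(κw) / (4E(U₀ − E))]⁻¹ = 1/3.953 = 0.253.

T = 0.253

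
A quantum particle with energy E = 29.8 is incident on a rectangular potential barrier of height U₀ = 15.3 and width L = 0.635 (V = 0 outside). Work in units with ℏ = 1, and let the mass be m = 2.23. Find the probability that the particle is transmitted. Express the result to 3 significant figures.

E > U₀: inside the barrier k₂ = √(2m(E − U₀))/ℏ = 8.042, k₂L = 5.107.
Matching at both interfaces gives T⁻¹ = 1 + U₀² sin²(k₂L) / [4E(E − U₀)] = 1.115, hence T = 0.896.

T = 0.896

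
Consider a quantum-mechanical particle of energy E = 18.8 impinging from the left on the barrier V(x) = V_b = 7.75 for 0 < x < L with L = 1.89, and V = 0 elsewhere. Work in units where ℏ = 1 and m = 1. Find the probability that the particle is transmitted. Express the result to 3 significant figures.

T = 0.981

E > V_b: inside the barrier k₂ = √(2m(E − V_b))/ℏ = 4.701, k₂L = 8.885.
T = [1 + V_b² sin²(k₂L) / (4E(E − V_b))]⁻¹ = 1/1.019 = 0.981.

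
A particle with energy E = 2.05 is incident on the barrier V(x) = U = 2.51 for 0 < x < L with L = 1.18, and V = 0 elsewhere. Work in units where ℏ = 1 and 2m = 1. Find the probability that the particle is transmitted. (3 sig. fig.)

T = 0.431

E < U: inside the barrier ψ ∝ e^{±κx} with κ = √(2m(U − E))/ℏ = 0.6782.
κL = 0.8003, sinh(κL) = 0.8885.
Matching ψ, ψ′ at both faces gives T = [1 + U² sinh²(κL) / (4E(U − E))]⁻¹ = 1/2.319 = 0.431.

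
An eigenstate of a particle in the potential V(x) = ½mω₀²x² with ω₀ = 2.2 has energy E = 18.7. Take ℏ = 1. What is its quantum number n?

Invert E_n = (n + ½)ℏω₀: n = E/ℏω₀ − ½ = 8.000, so n = 8.

n = 8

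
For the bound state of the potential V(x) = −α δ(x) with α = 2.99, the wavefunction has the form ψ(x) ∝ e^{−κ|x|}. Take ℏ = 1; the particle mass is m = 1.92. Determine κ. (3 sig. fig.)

κ = 5.74

Integrate −(ℏ²/2m)ψ'' − αδ(x)ψ = Eψ from −ε to +ε: the ψ'' term gives ψ'(0⁺) − ψ'(0⁻) and the δ term gives −(2mα/ℏ²)ψ(0).
With ψ ∝ e^{−κ|x|} this yields −2κ = −2mα/ℏ², so κ = mα/ℏ² = 5.741.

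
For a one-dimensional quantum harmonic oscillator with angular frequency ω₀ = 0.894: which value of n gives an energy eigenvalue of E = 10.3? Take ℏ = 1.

E_n = ℏω₀(n + ½) ⇒ n = E/(ℏω₀) − ½ = 10.3/0.894 − 0.5 = 11.021 → n = 11.

n = 11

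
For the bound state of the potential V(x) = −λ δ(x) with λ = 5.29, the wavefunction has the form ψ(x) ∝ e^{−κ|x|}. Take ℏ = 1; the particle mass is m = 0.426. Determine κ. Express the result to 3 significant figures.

κ = 2.25

Integrate −(ℏ²/2m)ψ'' − λδ(x)ψ = Eψ from −ε to +ε: the ψ'' term gives ψ'(0⁺) − ψ'(0⁻) and the δ term gives −(2mλ/ℏ²)ψ(0).
With ψ ∝ e^{−κ|x|} this yields −2κ = −2mλ/ℏ², so κ = mλ/ℏ² = 2.254.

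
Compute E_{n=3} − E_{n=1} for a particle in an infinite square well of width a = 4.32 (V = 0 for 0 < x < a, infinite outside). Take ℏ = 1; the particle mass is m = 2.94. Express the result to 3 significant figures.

E_n = n²π²ℏ²/(2ma²), so ΔE = (3² − 1²) π²ℏ²/(2ma²).
ΔE = 8 × π² / (2 × 2.94 × 4.32²) = 0.7195.

ΔE = 0.720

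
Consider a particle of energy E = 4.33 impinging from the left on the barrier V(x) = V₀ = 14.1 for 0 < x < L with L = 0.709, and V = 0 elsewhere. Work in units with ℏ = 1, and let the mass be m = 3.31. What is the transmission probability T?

Since E < V₀ the interior solution is evanescent with decay constant κ = √(2m(V₀ − E))/ℏ = 8.042.
κL = 5.702, sinh(κL) = 149.7.
Matching ψ, ψ′ at both faces gives T = [1 + V₀² sinh²(κL) / (4E(V₀ − E))]⁻¹ = 1/26340 = 0.0000380.

T = 0.0000380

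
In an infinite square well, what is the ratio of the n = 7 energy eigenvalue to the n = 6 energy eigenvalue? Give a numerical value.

1.36111

Since E_n ∝ n², the ratio is (7/6)² = 1.36111.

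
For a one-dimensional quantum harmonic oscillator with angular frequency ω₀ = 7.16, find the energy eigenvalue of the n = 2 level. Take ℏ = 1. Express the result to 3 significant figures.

E = 17.9

The oscillator eigenvalues are E_n = ℏω₀(n + ½), so E_2 = 7.16 × 2.5 = 17.90.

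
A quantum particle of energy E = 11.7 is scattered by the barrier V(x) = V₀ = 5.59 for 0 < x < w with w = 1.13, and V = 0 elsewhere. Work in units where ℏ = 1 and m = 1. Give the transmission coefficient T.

Above the barrier the interior wavenumber is k₂ = √(2m(E − V₀))/ℏ = 3.496, giving phase k₂w = 3.950.
Matching at both interfaces gives T⁻¹ = 1 + V₀² sin²(k₂w) / [4E(E − V₀)] = 1.057, hence T = 0.946.

T = 0.946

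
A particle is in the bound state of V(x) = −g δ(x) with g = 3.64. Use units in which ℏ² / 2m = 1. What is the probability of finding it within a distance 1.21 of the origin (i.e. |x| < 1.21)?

P = 0.988

The normalised bound state is ψ = √κ e^{−κ|x|} with κ = mg/ℏ² = 1.820.
P(|x| < d) = ∫_{−d}^{d} κ e^{−2κ|x|} dx = 1 − e^{−2κd} = 1 − e^{−4.404} = 0.9878.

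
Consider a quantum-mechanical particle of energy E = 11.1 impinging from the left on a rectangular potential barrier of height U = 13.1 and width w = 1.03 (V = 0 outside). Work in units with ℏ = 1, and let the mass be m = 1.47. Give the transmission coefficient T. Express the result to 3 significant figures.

T = 0.0140

Since E < U the interior solution is evanescent with decay constant κ = √(2m(U − E))/ℏ = 2.425.
κw = 2.498, sinh(κw) = 6.036.
Matching ψ, ψ′ at both faces gives T = [1 + U² sinh²(κw) / (4E(U − E))]⁻¹ = 1/71.40 = 0.0140.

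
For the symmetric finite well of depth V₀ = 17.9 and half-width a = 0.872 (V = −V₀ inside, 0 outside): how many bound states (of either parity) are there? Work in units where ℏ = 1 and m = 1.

The dimensionless depth is z₀ = a√(2mV₀)/ℏ = 0.872 × √(35.80) = 5.217.
A new bound state (alternating even/odd) appears each time z₀ passes a multiple of π/2, so N = ⌊2z₀/π⌋ + 1 = ⌊3.322⌋ + 1 = 4.

N = 4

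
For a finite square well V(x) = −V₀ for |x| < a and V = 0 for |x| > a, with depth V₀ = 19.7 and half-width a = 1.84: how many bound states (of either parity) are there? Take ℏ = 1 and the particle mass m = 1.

Define the well-strength parameter z₀ = (a/ℏ)√(2mV₀) = 1.84 × √(2·1·19.7) = 11.55.
A new bound state (alternating even/odd) appears each time z₀ passes a multiple of π/2, so N = ⌊2z₀/π⌋ + 1 = ⌊7.353⌋ + 1 = 8.

N = 8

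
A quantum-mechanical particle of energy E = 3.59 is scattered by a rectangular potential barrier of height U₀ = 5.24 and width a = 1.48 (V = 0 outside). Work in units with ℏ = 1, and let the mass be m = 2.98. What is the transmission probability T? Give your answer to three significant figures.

E < U₀: inside the barrier ψ ∝ e^{±κx} with κ = √(2m(U₀ − E))/ℏ = 3.136.
κa = 4.641, sinh(κa) = 51.83.
The exact tunnelling result is T⁻¹ = 1 + U₀² sinh²(κa) / [4E(U₀ − E)] = 3114, so T = 0.000321.

T = 0.000321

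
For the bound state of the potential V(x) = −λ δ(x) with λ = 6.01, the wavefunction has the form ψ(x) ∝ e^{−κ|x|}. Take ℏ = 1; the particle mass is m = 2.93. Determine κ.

κ = 17.6

Integrating the TISE across x = 0 gives the cusp condition ψ'(0⁺) − ψ'(0⁻) = −(2mλ/ℏ²)ψ(0).
With ψ ∝ e^{−κ|x|} this yields −2κ = −2mλ/ℏ², so κ = mλ/ℏ² = 17.61.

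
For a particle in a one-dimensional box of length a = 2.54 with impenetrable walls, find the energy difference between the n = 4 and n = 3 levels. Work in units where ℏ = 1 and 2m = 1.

E_n = n²π²ℏ²/(2ma²), so ΔE = (4² − 3²) π²ℏ²/(2ma²).
ΔE = 7 × π² / (2 × 0.5 × 2.54²) = 10.71.

ΔE = 10.7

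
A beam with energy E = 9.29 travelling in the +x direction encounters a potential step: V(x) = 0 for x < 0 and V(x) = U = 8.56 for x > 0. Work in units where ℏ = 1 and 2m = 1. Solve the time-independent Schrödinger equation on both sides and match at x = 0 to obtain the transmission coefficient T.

The wavenumbers are k₁ = √(2mE)/ℏ = 3.048 on the left and k₂ = √(2m(E − U))/ℏ = 0.8544 on the right.
Continuity of ψ and ψ′ at the step yields the reflection amplitude r = (k₁ − k₂)/(k₁ + k₂) = 0.5621; thus R = |r|² = 0.3160, T = 0.6840.

T = 0.684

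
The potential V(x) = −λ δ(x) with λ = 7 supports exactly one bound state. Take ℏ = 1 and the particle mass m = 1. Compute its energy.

E = -24.5

For x ≠ 0 the bound state is ψ ∝ e^{−κ|x|}; integrating the TISE across the delta gives the cusp condition 2κ = 2mλ/ℏ², so κ = 7.000.
Then E = −ℏ²κ²/(2m) = −mλ²/(2ℏ²) = -24.50.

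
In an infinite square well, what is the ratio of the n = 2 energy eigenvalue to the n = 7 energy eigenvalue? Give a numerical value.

Since E_n ∝ n², the ratio is (2/7)² = 0.0816327.

0.0816327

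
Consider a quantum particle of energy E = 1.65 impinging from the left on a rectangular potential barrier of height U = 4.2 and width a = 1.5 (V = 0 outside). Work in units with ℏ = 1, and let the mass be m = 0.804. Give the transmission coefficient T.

T = 0.00874

Since E < U the interior solution is evanescent with decay constant κ = √(2m(U − E))/ℏ = 2.025.
κa = 3.037, sinh(κa) = 10.40.
The exact tunnelling result is T⁻¹ = 1 + U² sinh²(κa) / [4E(U − E)] = 114.4, so T = 0.00874.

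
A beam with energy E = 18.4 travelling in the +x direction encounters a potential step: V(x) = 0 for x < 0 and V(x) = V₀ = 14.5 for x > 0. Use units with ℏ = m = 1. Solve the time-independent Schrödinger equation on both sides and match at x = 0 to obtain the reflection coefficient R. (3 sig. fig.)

The wavenumbers are k₁ = √(2mE)/ℏ = 6.066 on the left and k₂ = √(2m(E − V₀))/ℏ = 2.793 on the right.
Matching ψ and ψ′ at x = 0 gives r = (k₁ − k₂)/(k₁ + k₂), so R = r² = 0.1365 and T = 1 − R = 0.8635.

R = 0.137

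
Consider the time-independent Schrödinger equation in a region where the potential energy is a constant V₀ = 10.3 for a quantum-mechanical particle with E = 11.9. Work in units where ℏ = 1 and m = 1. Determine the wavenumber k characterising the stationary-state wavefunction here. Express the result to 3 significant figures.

k = 1.79

With E > V₀ the solution is oscillatory, ψ ∝ e^{±ikx} with k = √(2m(E − V₀))/ℏ.
k = √(2 × 1 × 1.6) = 1.789.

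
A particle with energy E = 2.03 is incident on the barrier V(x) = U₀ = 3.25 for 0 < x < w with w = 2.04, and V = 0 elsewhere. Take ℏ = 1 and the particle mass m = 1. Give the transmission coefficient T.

T = 0.00638

E < U₀: inside the barrier ψ ∝ e^{±κx} with κ = √(2m(U₀ − E))/ℏ = 1.562.
κw = 3.187, sinh(κw) = 12.08.
The exact tunnelling result is T⁻¹ = 1 + U₀² sinh²(κw) / [4E(U₀ − E)] = 156.6, so T = 0.00638.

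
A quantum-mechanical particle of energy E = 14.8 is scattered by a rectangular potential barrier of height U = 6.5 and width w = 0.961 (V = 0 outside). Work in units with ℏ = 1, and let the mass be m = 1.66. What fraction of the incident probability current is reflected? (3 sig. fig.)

E > U: inside the barrier k₂ = √(2m(E − U))/ℏ = 5.249, k₂w = 5.045.
Matching at both interfaces gives T⁻¹ = 1 + U² sin²(k₂w) / [4E(E − U)] = 1.077, hence T = 0.929.
R = 1 − T = 0.0714.

R = 0.0714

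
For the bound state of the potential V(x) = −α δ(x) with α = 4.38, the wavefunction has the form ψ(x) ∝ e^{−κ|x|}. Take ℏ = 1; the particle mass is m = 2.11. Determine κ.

Integrating the TISE across x = 0 gives the cusp condition ψ'(0⁺) − ψ'(0⁻) = −(2mα/ℏ²)ψ(0).
With ψ ∝ e^{−κ|x|} this yields −2κ = −2mα/ℏ², so κ = mα/ℏ² = 9.242.

κ = 9.24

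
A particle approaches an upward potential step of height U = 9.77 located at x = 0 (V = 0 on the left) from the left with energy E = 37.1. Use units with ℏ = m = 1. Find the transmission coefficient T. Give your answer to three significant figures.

On each side the TISE gives plane waves with k = √(2m(E − V))/ℏ: k₁ = √(2·1·37.1) = 8.614, k₂ = √(2·1·27.33) = 7.393.
Continuity of ψ and ψ′ at the step yields the reflection amplitude r = (k₁ − k₂)/(k₁ + k₂) = 0.07626; thus R = |r|² = 0.005816, T = 0.9942.

T = 0.994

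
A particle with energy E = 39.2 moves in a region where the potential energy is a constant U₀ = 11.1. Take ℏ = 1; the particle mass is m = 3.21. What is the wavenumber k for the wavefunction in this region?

With E > U₀ the solution is oscillatory, ψ ∝ e^{±ikx} with k = √(2m(E − U₀))/ℏ.
k = √(2 × 3.21 × 28.1) = 13.43.

k = 13.4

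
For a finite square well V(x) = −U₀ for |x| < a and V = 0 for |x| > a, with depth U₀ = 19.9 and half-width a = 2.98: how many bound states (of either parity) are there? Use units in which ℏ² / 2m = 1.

N = 9

The dimensionless depth is z₀ = a√(2mU₀)/ℏ = 2.98 × √(19.90) = 13.29.
A new bound state (alternating even/odd) appears each time z₀ passes a multiple of π/2, so N = ⌊2z₀/π⌋ + 1 = ⌊8.463⌋ + 1 = 9.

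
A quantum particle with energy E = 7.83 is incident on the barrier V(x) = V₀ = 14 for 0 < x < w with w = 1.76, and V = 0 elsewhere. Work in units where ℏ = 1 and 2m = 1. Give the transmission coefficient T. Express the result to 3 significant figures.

T = 0.000629

E < V₀: inside the barrier ψ ∝ e^{±κx} with κ = √(2m(V₀ − E))/ℏ = 2.484.
κw = 4.372, sinh(κw) = 39.58.
Matching ψ, ψ′ at both faces gives T = [1 + V₀² sinh²(κw) / (4E(V₀ − E))]⁻¹ = 1/1590 = 0.000629.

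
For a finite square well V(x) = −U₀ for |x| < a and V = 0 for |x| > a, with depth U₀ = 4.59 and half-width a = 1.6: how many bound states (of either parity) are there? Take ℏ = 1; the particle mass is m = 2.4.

N = 5

The dimensionless depth is z₀ = a√(2mU₀)/ℏ = 1.6 × √(22.03) = 7.510.
A new bound state (alternating even/odd) appears each time z₀ passes a multiple of π/2, so N = ⌊2z₀/π⌋ + 1 = ⌊4.781⌋ + 1 = 5.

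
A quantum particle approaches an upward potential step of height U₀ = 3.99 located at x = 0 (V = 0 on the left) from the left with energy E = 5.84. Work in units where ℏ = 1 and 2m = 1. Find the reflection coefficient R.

R = 0.0782

On each side the TISE gives plane waves with k = √(2m(E − V))/ℏ: k₁ = √(2·½·5.84) = 2.417, k₂ = √(2·½·1.85) = 1.360.
Continuity of ψ and ψ′ at the step yields the reflection amplitude r = (k₁ − k₂)/(k₁ + k₂) = 0.2797; thus R = |r|² = 0.07825, T = 0.9218.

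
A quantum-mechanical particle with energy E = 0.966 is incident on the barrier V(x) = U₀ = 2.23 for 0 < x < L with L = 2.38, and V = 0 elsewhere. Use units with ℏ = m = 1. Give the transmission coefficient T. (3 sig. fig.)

T = 0.00203

E < U₀: inside the barrier ψ ∝ e^{±κx} with κ = √(2m(U₀ − E))/ℏ = 1.590.
κL = 3.784, sinh(κL) = 21.99.
Matching ψ, ψ′ at both faces gives T = [1 + U₀² sinh²(κL) / (4E(U₀ − E))]⁻¹ = 1/493.2 = 0.00203.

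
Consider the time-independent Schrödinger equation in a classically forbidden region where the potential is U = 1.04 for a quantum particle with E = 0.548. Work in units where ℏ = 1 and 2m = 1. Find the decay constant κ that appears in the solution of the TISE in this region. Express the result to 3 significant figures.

κ = 0.701

Since E < U the TISE in this region is ψ'' = κ²ψ with κ = √(2m(U − E))/ℏ.
κ = √(2 × 0.5 × 0.492) = 0.7014.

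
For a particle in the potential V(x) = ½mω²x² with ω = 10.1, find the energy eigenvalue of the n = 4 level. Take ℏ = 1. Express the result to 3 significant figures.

The oscillator eigenvalues are E_n = ℏω(n + ½), so E_4 = 10.1 × 4.5 = 45.45.

E = 45.5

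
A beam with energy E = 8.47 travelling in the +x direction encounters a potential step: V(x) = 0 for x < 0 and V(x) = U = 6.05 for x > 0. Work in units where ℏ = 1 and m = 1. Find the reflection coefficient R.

The wavenumbers are k₁ = √(2mE)/ℏ = 4.116 on the left and k₂ = √(2m(E − U))/ℏ = 2.200 on the right.
Continuity of ψ and ψ′ at the step yields the reflection amplitude r = (k₁ − k₂)/(k₁ + k₂) = 0.3033; thus R = |r|² = 0.09201, T = 0.9080.

R = 0.0920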